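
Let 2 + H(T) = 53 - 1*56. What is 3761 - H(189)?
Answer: 3766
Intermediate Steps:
H(T) = -5 (H(T) = -2 + (53 - 1*56) = -2 + (53 - 56) = -2 - 3 = -5)
3761 - H(189) = 3761 - 1*(-5) = 3761 + 5 = 3766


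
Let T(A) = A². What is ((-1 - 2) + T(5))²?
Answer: 484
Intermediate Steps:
((-1 - 2) + T(5))² = ((-1 - 2) + 5²)² = (-3 + 25)² = 22² = 484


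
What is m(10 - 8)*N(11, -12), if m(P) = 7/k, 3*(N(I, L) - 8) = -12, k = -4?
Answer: -7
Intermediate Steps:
N(I, L) = 4 (N(I, L) = 8 + (⅓)*(-12) = 8 - 4 = 4)
m(P) = -7/4 (m(P) = 7/(-4) = 7*(-¼) = -7/4)
m(10 - 8)*N(11, -12) = -7/4*4 = -7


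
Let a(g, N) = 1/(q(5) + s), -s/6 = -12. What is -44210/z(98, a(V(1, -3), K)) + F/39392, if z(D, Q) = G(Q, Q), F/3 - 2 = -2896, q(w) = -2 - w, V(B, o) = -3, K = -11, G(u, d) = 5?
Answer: -174156373/19696 ≈ -8842.2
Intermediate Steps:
s = 72 (s = -6*(-12) = 72)
F = -8682 (F = 6 + 3*(-2896) = 6 - 8688 = -8682)
a(g, N) = 1/65 (a(g, N) = 1/((-2 - 1*5) + 72) = 1/((-2 - 5) + 72) = 1/(-7 + 72) = 1/65)
z(D, Q) = 5
-44210/z(98, a(V(1, -3), K)) + F/39392 = -44210/5 - 8682/39392 = -44210*1/5 - 8682*1/39392 = -8842 - 4341/19696 = -174156373/19696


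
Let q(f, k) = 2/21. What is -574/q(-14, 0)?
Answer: -6027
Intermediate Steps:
q(f, k) = 2/21 (q(f, k) = 2*(1/21) = 2/21)
-574/q(-14, 0) = -574/2/21 = -574*21/2 = -6027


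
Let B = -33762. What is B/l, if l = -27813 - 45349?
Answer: 16881/36581 ≈ 0.46147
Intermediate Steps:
l = -73162
B/l = -33762/(-73162) = -33762*(-1/73162) = 16881/36581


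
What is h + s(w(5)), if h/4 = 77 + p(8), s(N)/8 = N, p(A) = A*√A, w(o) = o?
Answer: 348 + 64*√2 ≈ 438.51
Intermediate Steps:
p(A) = A^(3/2)
s(N) = 8*N
h = 308 + 64*√2 (h = 4*(77 + 8^(3/2)) = 4*(77 + 16*√2) = 308 + 64*√2 ≈ 398.51)
h + s(w(5)) = (308 + 64*√2) + 8*5 = (308 + 64*√2) + 40 = 348 + 64*√2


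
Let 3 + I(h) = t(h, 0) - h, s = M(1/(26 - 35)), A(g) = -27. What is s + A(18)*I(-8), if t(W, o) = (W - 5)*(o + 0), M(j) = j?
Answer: -1216/9 ≈ -135.11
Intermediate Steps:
t(W, o) = o*(-5 + W) (t(W, o) = (-5 + W)*o = o*(-5 + W))
s = -1/9 (s = 1/(26 - 35) = 1/(-9) = -1/9 ≈ -0.11111)
I(h) = -3 - h (I(h) = -3 + (0*(-5 + h) - h) = -3 + (0 - h) = -3 - h)
s + A(18)*I(-8) = -1/9 - 27*(-3 - 1*(-8)) = -1/9 - 27*(-3 + 8) = -1/9 - 27*5 = -1/9 - 135 = -1216/9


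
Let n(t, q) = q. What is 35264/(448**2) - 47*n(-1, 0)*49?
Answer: 551/3136 ≈ 0.17570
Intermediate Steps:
35264/(448**2) - 47*n(-1, 0)*49 = 35264/(448**2) - 47*0*49 = 35264/200704 + 0*49 = 35264*(1/200704) + 0 = 551/3136 + 0 = 551/3136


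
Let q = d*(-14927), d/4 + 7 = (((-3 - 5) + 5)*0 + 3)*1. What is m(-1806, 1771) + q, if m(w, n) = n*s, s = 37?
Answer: 304359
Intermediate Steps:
m(w, n) = 37*n (m(w, n) = n*37 = 37*n)
d = -16 (d = -28 + 4*((((-3 - 5) + 5)*0 + 3)*1) = -28 + 4*(((-8 + 5)*0 + 3)*1) = -28 + 4*((-3*0 + 3)*1) = -28 + 4*((0 + 3)*1) = -28 + 4*(3*1) = -28 + 4*3 = -28 + 12 = -16)
q = 238832 (q = -16*(-14927) = 238832)
m(-1806, 1771) + q = 37*1771 + 238832 = 65527 + 238832 = 304359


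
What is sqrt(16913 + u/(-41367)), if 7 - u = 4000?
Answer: 4*sqrt(200987333302)/13789 ≈ 130.05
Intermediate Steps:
u = -3993 (u = 7 - 1*4000 = 7 - 4000 = -3993)
sqrt(16913 + u/(-41367)) = sqrt(16913 - 3993/(-41367)) = sqrt(16913 - 3993*(-1/41367)) = sqrt(16913 + 1331/13789) = sqrt(233214688/13789) = 4*sqrt(200987333302)/13789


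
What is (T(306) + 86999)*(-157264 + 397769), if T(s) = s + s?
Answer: 21070883555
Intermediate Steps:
T(s) = 2*s
(T(306) + 86999)*(-157264 + 397769) = (2*306 + 86999)*(-157264 + 397769) = (612 + 86999)*240505 = 87611*240505 = 21070883555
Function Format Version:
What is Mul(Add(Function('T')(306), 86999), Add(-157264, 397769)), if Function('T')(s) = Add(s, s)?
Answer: 21070883555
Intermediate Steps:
Function('T')(s) = Mul(2, s)
Mul(Add(Function('T')(306), 86999), Add(-157264, 397769)) = Mul(Add(Mul(2, 306), 86999), Add(-157264, 397769)) = Mul(Add(612, 86999), 240505) = Mul(87611, 240505) = 21070883555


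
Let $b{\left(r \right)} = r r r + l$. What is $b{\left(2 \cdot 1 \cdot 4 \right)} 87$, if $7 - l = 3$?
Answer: $44892$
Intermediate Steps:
$l = 4$ ($l = 7 - 3 = 4$)
$b{\left(r \right)} = 4 + r^{3}$ ($b{\left(r \right)} = r r r + 4 = r^{2} r + 4 = r^{3} + 4 = 4 + r^{3}$)
$b{\left(2 \cdot 1 \cdot 4 \right)} 87 = \left(4 + \left(2 \cdot 1 \cdot 4\right)^{3}\right) 87 = \left(4 + \left(2 \cdot 4\right)^{3}\right) 87 = \left(4 + 8^{3}\right) 87 = \left(4 + 512\right) 87 = 516 \cdot 87 = 44892$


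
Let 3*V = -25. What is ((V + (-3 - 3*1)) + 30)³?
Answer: 103823/27 ≈ 3845.3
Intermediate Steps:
V = -25/3 (V = (⅓)*(-25) = -25/3 ≈ -8.3333)
((V + (-3 - 3*1)) + 30)³ = ((-25/3 + (-3 - 3*1)) + 30)³ = ((-25/3 + (-3 - 3)) + 30)³ = ((-25/3 - 6) + 30)³ = (-43/3 + 30)³ = (47/3)³ = 103823/27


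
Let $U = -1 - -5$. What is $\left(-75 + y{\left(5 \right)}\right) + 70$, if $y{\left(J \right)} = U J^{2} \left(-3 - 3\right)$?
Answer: $-605$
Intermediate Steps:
$U = 4$ ($U = -1 + 5 = 4$)
$y{\left(J \right)} = - 24 J^{2}$ ($y{\left(J \right)} = 4 J^{2} \left(-3 - 3\right) = 4 J^{2} \left(-6\right) = - 24 J^{2}$)
$\left(-75 + y{\left(5 \right)}\right) + 70 = \left(-75 - 24 \cdot 5^{2}\right) + 70 = \left(-75 - 600\right) + 70 = -675 + 70 = -605$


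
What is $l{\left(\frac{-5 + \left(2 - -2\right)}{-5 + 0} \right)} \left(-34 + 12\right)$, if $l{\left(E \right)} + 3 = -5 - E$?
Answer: $\frac{902}{5} \approx 180.4$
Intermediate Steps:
$l{\left(E \right)} = -8 - E$ ($l{\left(E \right)} = -3 - \left(5 + E\right) = -8 - E$)
$l{\left(\frac{-5 + \left(2 - -2\right)}{-5 + 0} \right)} \left(-34 + 12\right) = \left(-8 - \frac{-5 + \left(2 - -2\right)}{-5 + 0}\right) \left(-34 + 12\right) = \left(-8 - \frac{-5 + \left(2 + 2\right)}{-5}\right) \left(-22\right) = \left(-8 - \left(-5 + 4\right) \left(- \frac{1}{5}\right)\right) \left(-22\right) = \left(-8 - \left(-1\right) \left(- \frac{1}{5}\right)\right) \left(-22\right) = \left(-8 - \frac{1}{5}\right) \left(-22\right) = \left(- \frac{41}{5}\right) \left(-22\right) = \frac{902}{5}$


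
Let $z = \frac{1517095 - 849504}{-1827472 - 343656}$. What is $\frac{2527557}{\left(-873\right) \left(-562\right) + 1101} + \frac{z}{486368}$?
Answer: $\frac{889672305717425757}{173082525015393536} \approx 5.1402$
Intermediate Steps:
$z = - \frac{667591}{2171128}$ ($z = \frac{667591}{-1827472 + \left(-435972 + 92316\right)} = \frac{667591}{-1827472 - 343656} = \frac{667591}{-2171128} = 667591 \left(- \frac{1}{2171128}\right) = - \frac{667591}{2171128} \approx -0.30749$)
$\frac{2527557}{\left(-873\right) \left(-562\right) + 1101} + \frac{z}{486368} = \frac{2527557}{\left(-873\right) \left(-562\right) + 1101} - \frac{667591}{2171128 \cdot 486368} = \frac{2527557}{490626 + 1101} - \frac{667591}{1055967183104} = \frac{2527557}{491727} - \frac{667591}{1055967183104} = 2527557 \cdot \frac{1}{491727} - \frac{667591}{1055967183104} = \frac{842519}{163909} - \frac{667591}{1055967183104} = \frac{889672305717425757}{173082525015393536}$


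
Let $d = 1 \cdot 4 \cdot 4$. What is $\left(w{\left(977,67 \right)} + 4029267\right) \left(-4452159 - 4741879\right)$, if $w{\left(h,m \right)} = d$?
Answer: $-37045381014754$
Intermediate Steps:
$d = 16$ ($d = 4 \cdot 4 = 16$)
$w{\left(h,m \right)} = 16$
$\left(w{\left(977,67 \right)} + 4029267\right) \left(-4452159 - 4741879\right) = \left(16 + 4029267\right) \left(-4452159 - 4741879\right) = 4029283 \left(-9194038\right) = -37045381014754$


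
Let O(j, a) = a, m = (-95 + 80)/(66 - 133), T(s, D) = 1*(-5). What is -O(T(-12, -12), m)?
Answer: -15/67 ≈ -0.22388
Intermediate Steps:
T(s, D) = -5
m = 15/67 (m = -15/(-67) = -15*(-1/67) = 15/67 ≈ 0.22388)
-O(T(-12, -12), m) = -1*15/67 = -15/67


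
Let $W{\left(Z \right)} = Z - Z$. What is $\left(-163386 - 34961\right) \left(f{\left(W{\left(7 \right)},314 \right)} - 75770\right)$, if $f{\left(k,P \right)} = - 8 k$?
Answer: $15028752190$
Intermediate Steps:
$W{\left(Z \right)} = 0$
$\left(-163386 - 34961\right) \left(f{\left(W{\left(7 \right)},314 \right)} - 75770\right) = \left(-163386 - 34961\right) \left(\left(-8\right) 0 - 75770\right) = - 198347 \left(0 - 75770\right) = \left(-198347\right) \left(-75770\right) = 15028752190$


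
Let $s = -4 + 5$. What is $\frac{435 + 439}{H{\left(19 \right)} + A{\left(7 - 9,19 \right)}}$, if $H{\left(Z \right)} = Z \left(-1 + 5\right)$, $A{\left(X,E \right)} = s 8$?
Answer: $\frac{437}{42} \approx 10.405$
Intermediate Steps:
$s = 1$
$A{\left(X,E \right)} = 8$ ($A{\left(X,E \right)} = 1 \cdot 8 = 8$)
$H{\left(Z \right)} = 4 Z$ ($H{\left(Z \right)} = Z 4 = 4 Z$)
$\frac{435 + 439}{H{\left(19 \right)} + A{\left(7 - 9,19 \right)}} = \frac{435 + 439}{4 \cdot 19 + 8} = \frac{874}{76 + 8} = \frac{874}{84} = 874 \cdot \frac{1}{84} = \frac{437}{42}$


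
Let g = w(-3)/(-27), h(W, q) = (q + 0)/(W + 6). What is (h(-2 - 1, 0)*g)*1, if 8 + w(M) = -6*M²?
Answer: 0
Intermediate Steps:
h(W, q) = q/(6 + W)
w(M) = -8 - 6*M²
g = 62/27 (g = (-8 - 6*(-3)²)/(-27) = (-8 - 6*9)*(-1/27) = (-8 - 54)*(-1/27) = -62*(-1/27) = 62/27 ≈ 2.2963)
(h(-2 - 1, 0)*g)*1 = ((0/(6 + (-2 - 1)))*(62/27))*1 = ((0/(6 - 3))*(62/27))*1 = ((0/3)*(62/27))*1 = ((0*(⅓))*(62/27))*1 = (0*(62/27))*1 = 0*1 = 0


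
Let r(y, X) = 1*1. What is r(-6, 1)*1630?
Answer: 1630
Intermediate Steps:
r(y, X) = 1
r(-6, 1)*1630 = 1*1630 = 1630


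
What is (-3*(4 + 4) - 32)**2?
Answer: 3136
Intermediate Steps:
(-3*(4 + 4) - 32)**2 = (-3*8 - 32)**2 = (-24 - 32)**2 = (-56)**2 = 3136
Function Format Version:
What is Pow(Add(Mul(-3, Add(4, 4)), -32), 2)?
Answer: 3136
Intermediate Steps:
Pow(Add(Mul(-3, Add(4, 4)), -32), 2) = Pow(Add(Mul(-3, 8), -32), 2) = Pow(Add(-24, -32), 2) = Pow(-56, 2) = 3136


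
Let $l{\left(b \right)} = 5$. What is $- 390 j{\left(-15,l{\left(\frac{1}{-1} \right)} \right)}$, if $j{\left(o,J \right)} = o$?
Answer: $5850$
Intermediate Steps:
$- 390 j{\left(-15,l{\left(\frac{1}{-1} \right)} \right)} = \left(-390\right) \left(-15\right) = 5850$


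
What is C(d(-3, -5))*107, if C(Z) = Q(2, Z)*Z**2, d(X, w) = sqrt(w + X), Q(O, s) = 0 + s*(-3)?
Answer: 5136*I*sqrt(2) ≈ 7263.4*I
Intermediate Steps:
Q(O, s) = -3*s (Q(O, s) = 0 - 3*s = -3*s)
d(X, w) = sqrt(X + w)
C(Z) = -3*Z**3 (C(Z) = (-3*Z)*Z**2 = -3*Z**3)
C(d(-3, -5))*107 = -3*(-3 - 5)**(3/2)*107 = -3*(-16*I*sqrt(2))*107 = -(-48)*I*sqrt(2)*107 = (48*I*sqrt(2))*107 = 5136*I*sqrt(2)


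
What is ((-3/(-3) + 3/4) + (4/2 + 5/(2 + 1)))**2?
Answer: 4225/144 ≈ 29.340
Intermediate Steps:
((-3/(-3) + 3/4) + (4/2 + 5/(2 + 1)))**2 = ((-3*(-1/3) + 3*(1/4)) + (4*(1/2) + 5/3))**2 = ((1 + 3/4) + (2 + 5*(1/3)))**2 = (7/4 + (2 + 5/3))**2 = (7/4 + 11/3)**2 = (65/12)**2 = 4225/144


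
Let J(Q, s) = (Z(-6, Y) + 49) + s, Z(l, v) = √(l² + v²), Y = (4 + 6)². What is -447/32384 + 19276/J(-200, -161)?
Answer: -1588984711/1845888 - 9638*√2509/627 ≈ -1630.8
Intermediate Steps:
Y = 100 (Y = 10² = 100)
J(Q, s) = 49 + s + 2*√2509 (J(Q, s) = (√((-6)² + 100²) + 49) + s = (√(36 + 10000) + 49) + s = (√10036 + 49) + s = (2*√2509 + 49) + s = (49 + 2*√2509) + s = 49 + s + 2*√2509)
-447/32384 + 19276/J(-200, -161) = -447/32384 + 19276/(49 - 161 + 2*√2509) = -447*1/32384 + 19276/(-112 + 2*√2509) = -447/32384 + 19276/(-112 + 2*√2509)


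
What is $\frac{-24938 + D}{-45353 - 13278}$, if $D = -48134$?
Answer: $\frac{73072}{58631} \approx 1.2463$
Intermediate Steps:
$\frac{-24938 + D}{-45353 - 13278} = \frac{-24938 - 48134}{-45353 - 13278} = - \frac{73072}{-58631} = \left(-73072\right) \left(- \frac{1}{58631}\right) = \frac{73072}{58631}$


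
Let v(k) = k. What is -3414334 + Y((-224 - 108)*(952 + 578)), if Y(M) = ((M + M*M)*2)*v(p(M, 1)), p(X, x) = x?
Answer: 516042292946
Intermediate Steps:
Y(M) = 2*M + 2*M**2 (Y(M) = ((M + M*M)*2)*1 = ((M + M**2)*2)*1 = (2*M + 2*M**2)*1 = 2*M + 2*M**2)
-3414334 + Y((-224 - 108)*(952 + 578)) = -3414334 + 2*((-224 - 108)*(952 + 578))*(1 + (-224 - 108)*(952 + 578)) = -3414334 + 2*(-332*1530)*(1 - 332*1530) = -3414334 + 2*(-507960)*(1 - 507960) = -3414334 + 2*(-507960)*(-507959) = -3414334 + 516045707280 = 516042292946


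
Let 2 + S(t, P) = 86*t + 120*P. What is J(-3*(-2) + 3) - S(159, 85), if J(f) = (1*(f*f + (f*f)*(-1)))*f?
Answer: -23872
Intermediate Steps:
S(t, P) = -2 + 86*t + 120*P (S(t, P) = -2 + (86*t + 120*P) = -2 + 86*t + 120*P)
J(f) = 0 (J(f) = (1*(f² + f²*(-1)))*f = (1*(f² - f²))*f = (1*0)*f = 0*f = 0)
J(-3*(-2) + 3) - S(159, 85) = 0 - (-2 + 86*159 + 120*85) = 0 - (-2 + 13674 + 10200) = 0 - 1*23872 = 0 - 23872 = -23872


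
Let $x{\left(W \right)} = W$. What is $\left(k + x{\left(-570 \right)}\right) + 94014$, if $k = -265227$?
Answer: $-171783$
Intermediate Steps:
$\left(k + x{\left(-570 \right)}\right) + 94014 = \left(-265227 - 570\right) + 94014 = -265797 + 94014 = -171783$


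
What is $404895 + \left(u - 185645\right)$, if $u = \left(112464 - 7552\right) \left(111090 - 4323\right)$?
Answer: $11201358754$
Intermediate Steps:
$u = 11201139504$ ($u = 104912 \cdot 106767 = 11201139504$)
$404895 + \left(u - 185645\right) = 404895 + \left(11201139504 - 185645\right) = 404895 + 11200953859 = 11201358754$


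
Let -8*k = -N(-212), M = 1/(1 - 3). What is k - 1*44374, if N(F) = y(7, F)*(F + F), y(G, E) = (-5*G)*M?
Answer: -90603/2 ≈ -45302.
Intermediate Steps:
M = -½ (M = 1/(-2) = -½ ≈ -0.50000)
y(G, E) = 5*G/2 (y(G, E) = -5*G*(-½) = 5*G/2)
N(F) = 35*F (N(F) = ((5/2)*7)*(F + F) = 35*(2*F)/2 = 35*F)
k = -1855/2 (k = -(-1)*35*(-212)/8 = -(-1)*(-7420)/8 = -⅛*7420 = -1855/2 ≈ -927.50)
k - 1*44374 = -1855/2 - 1*44374 = -1855/2 - 44374 = -90603/2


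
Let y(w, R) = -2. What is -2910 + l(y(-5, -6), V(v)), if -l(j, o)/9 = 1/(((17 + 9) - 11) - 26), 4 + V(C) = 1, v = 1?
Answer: -32001/11 ≈ -2909.2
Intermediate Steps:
V(C) = -3 (V(C) = -4 + 1 = -3)
l(j, o) = 9/11 (l(j, o) = -9/(((17 + 9) - 11) - 26) = -9/((26 - 11) - 26) = -9/(15 - 26) = -9/(-11) = -9*(-1/11) = 9/11)
-2910 + l(y(-5, -6), V(v)) = -2910 + 9/11 = -32001/11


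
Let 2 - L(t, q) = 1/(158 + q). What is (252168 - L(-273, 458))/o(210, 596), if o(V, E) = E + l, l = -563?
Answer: 155334257/20328 ≈ 7641.4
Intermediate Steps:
L(t, q) = 2 - 1/(158 + q)
o(V, E) = -563 + E (o(V, E) = E - 563 = -563 + E)
(252168 - L(-273, 458))/o(210, 596) = (252168 - (315 + 2*458)/(158 + 458))/(-563 + 596) = (252168 - (315 + 916)/616)/33 = (252168 - 1231/616)*(1/33) = (155334257/616)*(1/33) = 155334257/20328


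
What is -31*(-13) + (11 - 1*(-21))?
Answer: 435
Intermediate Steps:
-31*(-13) + (11 - 1*(-21)) = 403 + (11 + 21) = 403 + 32 = 435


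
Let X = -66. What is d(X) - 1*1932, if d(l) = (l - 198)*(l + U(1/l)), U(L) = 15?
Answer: 11532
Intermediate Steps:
d(l) = (-198 + l)*(15 + l) (d(l) = (l - 198)*(l + 15) = (-198 + l)*(15 + l))
d(X) - 1*1932 = (-2970 + (-66)² - 183*(-66)) - 1*1932 = (-2970 + 4356 + 12078) - 1932 = 13464 - 1932 = 11532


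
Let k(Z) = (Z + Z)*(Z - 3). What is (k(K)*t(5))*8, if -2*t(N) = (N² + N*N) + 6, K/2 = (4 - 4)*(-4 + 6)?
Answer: 0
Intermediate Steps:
K = 0 (K = 2*((4 - 4)*(-4 + 6)) = 2*(0*2) = 2*0 = 0)
k(Z) = 2*Z*(-3 + Z) (k(Z) = (2*Z)*(-3 + Z) = 2*Z*(-3 + Z))
t(N) = -3 - N² (t(N) = -((N² + N*N) + 6)/2 = -((N² + N²) + 6)/2 = -(2*N² + 6)/2 = -(6 + 2*N²)/2 = -3 - N²)
(k(K)*t(5))*8 = ((2*0*(-3 + 0))*(-3 - 1*5²))*8 = ((2*0*(-3))*(-3 - 1*25))*8 = (0*(-3 - 25))*8 = (0*(-28))*8 = 0*8 = 0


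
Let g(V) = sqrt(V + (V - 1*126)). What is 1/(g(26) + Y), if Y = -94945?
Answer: -94945/9014553099 - I*sqrt(74)/9014553099 ≈ -1.0532e-5 - 9.5427e-10*I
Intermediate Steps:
g(V) = sqrt(-126 + 2*V) (g(V) = sqrt(V + (V - 126)) = sqrt(V + (-126 + V)) = sqrt(-126 + 2*V))
1/(g(26) + Y) = 1/(sqrt(-126 + 2*26) - 94945) = 1/(sqrt(-126 + 52) - 94945) = 1/(sqrt(-74) - 94945) = 1/(I*sqrt(74) - 94945) = 1/(-94945 + I*sqrt(74))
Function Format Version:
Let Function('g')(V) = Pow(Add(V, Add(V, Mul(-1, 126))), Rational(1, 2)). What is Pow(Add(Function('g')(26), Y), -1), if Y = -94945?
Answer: Add(Rational(-94945, 9014553099), Mul(Rational(-1, 9014553099), I, Pow(74, Rational(1, 2)))) ≈ Add(-1.0532e-5, Mul(-9.5427e-10, I))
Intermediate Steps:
Function('g')(V) = Pow(Add(-126, Mul(2, V)), Rational(1, 2)) (Function('g')(V) = Pow(Add(V, Add(V, -126)), Rational(1, 2)) = Pow(Add(V, Add(-126, V)), Rational(1, 2)) = Pow(Add(-126, Mul(2, V)), Rational(1, 2)))
Pow(Add(Function('g')(26), Y), -1) = Pow(Add(Pow(Add(-126, Mul(2, 26)), Rational(1, 2)), -94945), -1) = Pow(Add(Pow(Add(-126, 52), Rational(1, 2)), -94945), -1) = Pow(Add(Pow(-74, Rational(1, 2)), -94945), -1) = Pow(Add(Mul(I, Pow(74, Rational(1, 2))), -94945), -1) = Pow(Add(-94945, Mul(I, Pow(74, Rational(1, 2)))), -1)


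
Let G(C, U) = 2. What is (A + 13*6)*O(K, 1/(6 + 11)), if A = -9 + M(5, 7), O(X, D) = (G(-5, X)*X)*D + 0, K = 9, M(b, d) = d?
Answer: 1368/17 ≈ 80.471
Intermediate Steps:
O(X, D) = 2*D*X (O(X, D) = (2*X)*D + 0 = 2*D*X + 0 = 2*D*X)
A = -2 (A = -9 + 7 = -2)
(A + 13*6)*O(K, 1/(6 + 11)) = (-2 + 13*6)*(2*9/(6 + 11)) = (-2 + 78)*(2*9/17) = 76*(2*(1/17)*9) = 76*(18/17) = 1368/17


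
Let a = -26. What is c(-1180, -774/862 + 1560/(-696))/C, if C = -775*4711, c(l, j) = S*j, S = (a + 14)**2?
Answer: 5650272/45634161475 ≈ 0.00012382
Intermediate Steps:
S = 144 (S = (-26 + 14)**2 = (-12)**2 = 144)
c(l, j) = 144*j
C = -3651025
c(-1180, -774/862 + 1560/(-696))/C = (144*(-774/862 + 1560/(-696)))/(-3651025) = (144*(-774*1/862 + 1560*(-1/696)))*(-1/3651025) = (144*(-387/431 - 65/29))*(-1/3651025) = (144*(-39238/12499))*(-1/3651025) = -5650272/12499*(-1/3651025) = 5650272/45634161475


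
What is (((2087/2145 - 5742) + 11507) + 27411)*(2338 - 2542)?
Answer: -4839193276/715 ≈ -6.7681e+6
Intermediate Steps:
(((2087/2145 - 5742) + 11507) + 27411)*(2338 - 2542) = (((2087*(1/2145) - 5742) + 11507) + 27411)*(-204) = (((2087/2145 - 5742) + 11507) + 27411)*(-204) = ((-12314503/2145 + 11507) + 27411)*(-204) = (12368012/2145 + 27411)*(-204) = (71164607/2145)*(-204) = -4839193276/715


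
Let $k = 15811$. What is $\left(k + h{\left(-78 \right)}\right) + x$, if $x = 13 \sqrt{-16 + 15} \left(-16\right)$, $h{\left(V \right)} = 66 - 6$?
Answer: $15871 - 208 i \approx 15871.0 - 208.0 i$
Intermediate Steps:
$h{\left(V \right)} = 60$
$x = - 208 i$ ($x = 13 \sqrt{-1} \left(-16\right) = 13 i \left(-16\right) = - 208 i \approx - 208.0 i$)
$\left(k + h{\left(-78 \right)}\right) + x = \left(15811 + 60\right) - 208 i = 15871 - 208 i$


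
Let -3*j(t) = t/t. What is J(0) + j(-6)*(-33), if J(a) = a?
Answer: 11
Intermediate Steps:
j(t) = -⅓ (j(t) = -t/(3*t) = -⅓*1 = -⅓)
J(0) + j(-6)*(-33) = 0 - ⅓*(-33) = 0 + 11 = 11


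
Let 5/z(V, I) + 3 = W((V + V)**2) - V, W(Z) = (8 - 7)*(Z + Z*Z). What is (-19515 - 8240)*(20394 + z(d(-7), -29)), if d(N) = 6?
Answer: -11813726433145/20871 ≈ -5.6604e+8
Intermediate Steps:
W(Z) = Z + Z**2 (W(Z) = 1*(Z + Z**2) = Z + Z**2)
z(V, I) = 5/(-3 - V + 4*V**2*(1 + 4*V**2)) (z(V, I) = 5/(-3 + ((V + V)**2*(1 + (V + V)**2) - V)) = 5/(-3 + ((2*V)**2*(1 + (2*V)**2) - V)) = 5/(-3 + ((4*V**2)*(1 + 4*V**2) - V)) = 5/(-3 + (4*V**2*(1 + 4*V**2) - V)) = 5/(-3 + (-V + 4*V**2*(1 + 4*V**2))) = 5/(-3 - V + 4*V**2*(1 + 4*V**2)))
(-19515 - 8240)*(20394 + z(d(-7), -29)) = (-19515 - 8240)*(20394 + 5/(-3 - 1*6 + 4*6**2 + 16*6**4)) = -27755*(20394 + 5/(-3 - 6 + 4*36 + 16*1296)) = -27755*(20394 + 5/(-3 - 6 + 144 + 20736)) = -27755*(20394 + 5/20871) = -27755*425643179/20871 = -11813726433145/20871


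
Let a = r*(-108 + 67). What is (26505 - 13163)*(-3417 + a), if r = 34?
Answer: -64188362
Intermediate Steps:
a = -1394 (a = 34*(-108 + 67) = 34*(-41) = -1394)
(26505 - 13163)*(-3417 + a) = (26505 - 13163)*(-3417 - 1394) = 13342*(-4811) = -64188362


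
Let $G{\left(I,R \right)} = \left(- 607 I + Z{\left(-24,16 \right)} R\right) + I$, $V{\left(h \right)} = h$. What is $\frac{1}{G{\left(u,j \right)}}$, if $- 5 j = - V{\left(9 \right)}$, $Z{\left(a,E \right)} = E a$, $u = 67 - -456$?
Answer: $- \frac{5}{1588146} \approx -3.1483 \cdot 10^{-6}$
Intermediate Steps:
$u = 523$ ($u = 67 + 456 = 523$)
$j = \frac{9}{5}$ ($j = - \frac{\left(-1\right) 9}{5} = \left(- \frac{1}{5}\right) \left(-9\right) = \frac{9}{5} \approx 1.8$)
$G{\left(I,R \right)} = - 606 I - 384 R$ ($G{\left(I,R \right)} = \left(- 607 I + 16 \left(-24\right) R\right) + I = \left(- 607 I - 384 R\right) + I = - 606 I - 384 R$)
$\frac{1}{G{\left(u,j \right)}} = \frac{1}{\left(-606\right) 523 - \frac{3456}{5}} = \frac{1}{-316938 - \frac{3456}{5}} = \frac{1}{- \frac{1588146}{5}} = - \frac{5}{1588146}$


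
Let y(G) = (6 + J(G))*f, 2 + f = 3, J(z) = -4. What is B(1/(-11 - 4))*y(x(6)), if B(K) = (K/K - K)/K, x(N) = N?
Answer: -32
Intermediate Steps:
f = 1 (f = -2 + 3 = 1)
y(G) = 2 (y(G) = (6 - 4)*1 = 2*1 = 2)
B(K) = (1 - K)/K
B(1/(-11 - 4))*y(x(6)) = ((1 - 1/(-11 - 4))/(1/(-11 - 4)))*2 = ((1 - 1/(-15))/(1/(-15)))*2 = ((1 - 1*(-1/15))/(-1/15))*2 = -15*(1 + 1/15)*2 = -15*16/15*2 = -16*2 = -32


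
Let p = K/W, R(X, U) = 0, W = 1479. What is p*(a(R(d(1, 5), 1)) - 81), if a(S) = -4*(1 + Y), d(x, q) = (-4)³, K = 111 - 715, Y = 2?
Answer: 18724/493 ≈ 37.980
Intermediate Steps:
K = -604
d(x, q) = -64
p = -604/1479 ≈ -0.40838
a(S) = -12 (a(S) = -4*(1 + 2) = -4*3 = -12)
p*(a(R(d(1, 5), 1)) - 81) = -604*(-12 - 81)/1479 = -604/1479*(-93) = 18724/493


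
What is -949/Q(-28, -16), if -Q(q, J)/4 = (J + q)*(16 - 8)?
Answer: -949/1408 ≈ -0.67401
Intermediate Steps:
Q(q, J) = -32*J - 32*q (Q(q, J) = -4*(J + q)*(16 - 8) = -4*(J + q)*8 = -4*(8*J + 8*q) = -32*J - 32*q)
-949/Q(-28, -16) = -949/(-32*(-16) - 32*(-28)) = -949/(512 + 896) = -949/1408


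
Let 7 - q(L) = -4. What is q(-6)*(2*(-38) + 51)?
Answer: -275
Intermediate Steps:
q(L) = 11 (q(L) = 7 - 1*(-4) = 7 + 4 = 11)
q(-6)*(2*(-38) + 51) = 11*(2*(-38) + 51) = 11*(-76 + 51) = 11*(-25) = -275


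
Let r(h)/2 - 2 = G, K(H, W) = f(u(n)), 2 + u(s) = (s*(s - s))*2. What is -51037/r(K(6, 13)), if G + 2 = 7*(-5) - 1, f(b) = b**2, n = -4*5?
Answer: 51037/72 ≈ 708.85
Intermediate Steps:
n = -20
u(s) = -2 (u(s) = -2 + (s*(s - s))*2 = -2 + (s*0)*2 = -2 + 0*2 = -2 + 0 = -2)
K(H, W) = 4 (K(H, W) = (-2)**2 = 4)
G = -38 (G = -2 + (7*(-5) - 1) = -2 + (-35 - 1) = -2 - 36 = -38)
r(h) = -72 (r(h) = 4 + 2*(-38) = 4 - 76 = -72)
-51037/r(K(6, 13)) = -51037/(-72) = -51037*(-1/72) = 51037/72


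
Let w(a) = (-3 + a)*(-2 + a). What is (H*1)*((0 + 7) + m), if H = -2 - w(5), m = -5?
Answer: -16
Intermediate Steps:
H = -8 (H = -2 - (6 + 5**2 - 5*5) = -2 - (6 + 25 - 25) = -2 - 1*6 = -2 - 6 = -8)
(H*1)*((0 + 7) + m) = (-8*1)*((0 + 7) - 5) = -8*(7 - 5) = -8*2 = -16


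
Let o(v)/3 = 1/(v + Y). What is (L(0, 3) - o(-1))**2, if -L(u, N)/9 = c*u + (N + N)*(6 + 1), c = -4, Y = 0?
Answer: 140625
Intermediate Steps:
o(v) = 3/v (o(v) = 3/(v + 0) = 3/v)
L(u, N) = -126*N + 36*u (L(u, N) = -9*(-4*u + (N + N)*(6 + 1)) = -9*(-4*u + (2*N)*7) = -9*(-4*u + 14*N) = -126*N + 36*u)
(L(0, 3) - o(-1))**2 = ((-126*3 + 36*0) - 3/(-1))**2 = ((-378 + 0) - 3*(-1))**2 = (-378 - 1*(-3))**2 = (-378 + 3)**2 = (-375)**2 = 140625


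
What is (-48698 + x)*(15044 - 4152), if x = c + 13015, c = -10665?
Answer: -504822416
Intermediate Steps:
x = 2350 (x = -10665 + 13015 = 2350)
(-48698 + x)*(15044 - 4152) = (-48698 + 2350)*(15044 - 4152) = -46348*10892 = -504822416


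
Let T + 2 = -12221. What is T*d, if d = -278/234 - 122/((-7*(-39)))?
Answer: 1258969/63 ≈ 19984.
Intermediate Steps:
T = -12223 (T = -2 - 12221 = -12223)
d = -103/63 (d = -278*1/234 - 122/273 = -139/117 - 122*1/273 = -139/117 - 122/273 = -103/63 ≈ -1.6349)
T*d = -12223*(-103/63) = 1258969/63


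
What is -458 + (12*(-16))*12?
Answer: -2762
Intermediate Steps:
-458 + (12*(-16))*12 = -458 - 192*12 = -458 - 2304 = -2762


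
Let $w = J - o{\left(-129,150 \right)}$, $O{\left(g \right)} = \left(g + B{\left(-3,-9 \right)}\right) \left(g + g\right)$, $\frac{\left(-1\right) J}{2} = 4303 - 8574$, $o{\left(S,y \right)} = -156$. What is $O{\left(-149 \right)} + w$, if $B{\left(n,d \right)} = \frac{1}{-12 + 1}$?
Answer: $\frac{584398}{11} \approx 53127.0$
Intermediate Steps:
$B{\left(n,d \right)} = - \frac{1}{11}$ ($B{\left(n,d \right)} = \frac{1}{-11} = - \frac{1}{11}$)
$J = 8542$ ($J = - 2 \left(4303 - 8574\right) = \left(-2\right) \left(-4271\right) = 8542$)
$O{\left(g \right)} = 2 g \left(- \frac{1}{11} + g\right)$ ($O{\left(g \right)} = \left(g - \frac{1}{11}\right) \left(g + g\right) = \left(- \frac{1}{11} + g\right) 2 g = 2 g \left(- \frac{1}{11} + g\right)$)
$w = 8698$ ($w = 8542 - -156 = 8542 + 156 = 8698$)
$O{\left(-149 \right)} + w = \frac{2}{11} \left(-149\right) \left(-1 + 11 \left(-149\right)\right) + 8698 = \frac{2}{11} \left(-149\right) \left(-1 - 1639\right) + 8698 = \frac{2}{11} \left(-149\right) \left(-1640\right) + 8698 = \frac{488720}{11} + 8698 = \frac{584398}{11}$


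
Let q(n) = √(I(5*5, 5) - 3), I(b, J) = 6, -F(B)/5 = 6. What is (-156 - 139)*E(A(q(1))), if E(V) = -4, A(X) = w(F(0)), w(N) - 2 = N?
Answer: 1180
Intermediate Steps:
F(B) = -30 (F(B) = -5*6 = -30)
w(N) = 2 + N
q(n) = √3 (q(n) = √(6 - 3) = √3)
A(X) = -28 (A(X) = 2 - 30 = -28)
(-156 - 139)*E(A(q(1))) = (-156 - 139)*(-4) = -295*(-4) = 1180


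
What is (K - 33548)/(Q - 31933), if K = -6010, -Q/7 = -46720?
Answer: -13186/98369 ≈ -0.13405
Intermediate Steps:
Q = 327040 (Q = -7*(-46720) = 327040)
(K - 33548)/(Q - 31933) = (-6010 - 33548)/(327040 - 31933) = -39558/295107 = -39558*1/295107 = -13186/98369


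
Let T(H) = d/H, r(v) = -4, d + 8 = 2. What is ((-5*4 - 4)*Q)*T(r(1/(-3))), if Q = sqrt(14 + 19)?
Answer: -36*sqrt(33) ≈ -206.80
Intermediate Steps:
d = -6 (d = -8 + 2 = -6)
T(H) = -6/H
Q = sqrt(33) ≈ 5.7446
((-5*4 - 4)*Q)*T(r(1/(-3))) = ((-5*4 - 4)*sqrt(33))*(-6/(-4)) = ((-20 - 4)*sqrt(33))*(-6*(-1/4)) = -24*sqrt(33)*(3/2) = -36*sqrt(33)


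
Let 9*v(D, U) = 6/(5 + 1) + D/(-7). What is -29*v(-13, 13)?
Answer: -580/63 ≈ -9.2063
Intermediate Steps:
v(D, U) = ⅑ - D/63 (v(D, U) = (6/(5 + 1) + D/(-7))/9 = (6/6 + D*(-⅐))/9 = (6*(⅙) - D/7)/9 = (1 - D/7)/9 = ⅑ - D/63)
-29*v(-13, 13) = -29*(⅑ - 1/63*(-13)) = -29*(⅑ + 13/63) = -29*20/63 = -580/63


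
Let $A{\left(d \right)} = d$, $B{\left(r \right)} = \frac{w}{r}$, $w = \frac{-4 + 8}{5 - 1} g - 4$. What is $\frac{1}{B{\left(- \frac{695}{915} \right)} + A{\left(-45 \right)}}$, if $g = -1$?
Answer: $- \frac{139}{5340} \approx -0.02603$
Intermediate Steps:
$w = -5$ ($w = \frac{-4 + 8}{5 - 1} \left(-1\right) - 4 = \frac{4}{4} \left(-1\right) - 4 = 4 \cdot \frac{1}{4} \left(-1\right) - 4 = 1 \left(-1\right) - 4 = -1 - 4 = -5$)
$B{\left(r \right)} = - \frac{5}{r}$
$\frac{1}{B{\left(- \frac{695}{915} \right)} + A{\left(-45 \right)}} = \frac{1}{- \frac{5}{\left(-695\right) \frac{1}{915}} - 45} = \frac{1}{- \frac{5}{- \frac{139}{183}} - 45} = \frac{1}{\left(-5\right) \left(- \frac{183}{139}\right) - 45} = \frac{1}{\frac{915}{139} - 45} = \frac{1}{- \frac{5340}{139}} = - \frac{139}{5340}$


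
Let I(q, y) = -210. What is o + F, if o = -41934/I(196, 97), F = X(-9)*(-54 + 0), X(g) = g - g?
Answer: 6989/35 ≈ 199.69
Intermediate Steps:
X(g) = 0
F = 0 (F = 0*(-54 + 0) = 0*(-54) = 0)
o = 6989/35 (o = -41934/(-210) = -41934*(-1/210) = 6989/35 ≈ 199.69)
o + F = 6989/35 + 0 = 6989/35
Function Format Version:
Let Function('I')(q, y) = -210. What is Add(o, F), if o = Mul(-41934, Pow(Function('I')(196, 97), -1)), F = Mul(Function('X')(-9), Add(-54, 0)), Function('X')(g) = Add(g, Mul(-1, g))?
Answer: Rational(6989, 35) ≈ 199.69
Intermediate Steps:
Function('X')(g) = 0
F = 0 (F = Mul(0, Add(-54, 0)) = Mul(0, -54) = 0)
o = Rational(6989, 35) (o = Mul(-41934, Pow(-210, -1)) = Mul(-41934, Rational(-1, 210)) = Rational(6989, 35) ≈ 199.69)
Add(o, F) = Add(Rational(6989, 35), 0) = Rational(6989, 35)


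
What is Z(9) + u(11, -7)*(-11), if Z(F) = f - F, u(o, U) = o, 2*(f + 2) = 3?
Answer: -261/2 ≈ -130.50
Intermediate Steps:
f = -½ (f = -2 + (½)*3 = -2 + 3/2 = -½ ≈ -0.50000)
Z(F) = -½ - F
Z(9) + u(11, -7)*(-11) = (-½ - 1*9) + 11*(-11) = (-½ - 9) - 121 = -19/2 - 121 = -261/2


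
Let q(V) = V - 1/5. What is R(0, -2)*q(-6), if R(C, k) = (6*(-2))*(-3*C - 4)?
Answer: -1488/5 ≈ -297.60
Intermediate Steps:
R(C, k) = 48 + 36*C (R(C, k) = -12*(-4 - 3*C) = 48 + 36*C)
q(V) = -⅕ + V (q(V) = V - 1*⅕ = V - ⅕ = -⅕ + V)
R(0, -2)*q(-6) = (48 + 36*0)*(-⅕ - 6) = (48 + 0)*(-31/5) = 48*(-31/5) = -1488/5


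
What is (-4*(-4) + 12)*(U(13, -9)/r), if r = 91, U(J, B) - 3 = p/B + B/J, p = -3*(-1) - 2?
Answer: 1028/1521 ≈ 0.67587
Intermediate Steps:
p = 1 (p = 3 - 2 = 1)
U(J, B) = 3 + 1/B + B/J (U(J, B) = 3 + (1/B + B/J) = 3 + 1/B + B/J)
(-4*(-4) + 12)*(U(13, -9)/r) = (-4*(-4) + 12)*((3 + 1/(-9) - 9/13)/91) = (16 + 12)*((3 - ⅑ - 9*1/13)*(1/91)) = 28*((3 - ⅑ - 9/13)*(1/91)) = 28*((257/117)*(1/91)) = 28*(257/10647) = 1028/1521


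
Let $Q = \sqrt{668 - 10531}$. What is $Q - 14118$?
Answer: $-14118 + i \sqrt{9863} \approx -14118.0 + 99.313 i$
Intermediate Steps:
$Q = i \sqrt{9863}$ ($Q = \sqrt{-9863} = i \sqrt{9863} \approx 99.313 i$)
$Q - 14118 = i \sqrt{9863} - 14118 = -14118 + i \sqrt{9863}$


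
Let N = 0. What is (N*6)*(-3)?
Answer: 0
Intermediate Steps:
(N*6)*(-3) = (0*6)*(-3) = 0*(-3) = 0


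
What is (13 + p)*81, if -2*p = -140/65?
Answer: 14823/13 ≈ 1140.2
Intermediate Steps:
p = 14/13 (p = -(-70)/65 = -½*(-28/13) = 14/13 ≈ 1.0769)
(13 + p)*81 = (13 + 14/13)*81 = (183/13)*81 = 14823/13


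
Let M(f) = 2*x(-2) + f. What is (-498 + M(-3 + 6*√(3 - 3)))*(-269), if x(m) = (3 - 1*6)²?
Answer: 129927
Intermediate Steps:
x(m) = 9 (x(m) = (3 - 6)² = (-3)² = 9)
M(f) = 18 + f (M(f) = 2*9 + f = 18 + f)
(-498 + M(-3 + 6*√(3 - 3)))*(-269) = (-498 + (18 + (-3 + 6*√(3 - 3))))*(-269) = (-498 + (18 + (-3 + 6*√0)))*(-269) = (-498 + (18 + (-3 + 6*0)))*(-269) = (-498 + (18 + (-3 + 0)))*(-269) = (-498 + (18 - 3))*(-269) = (-498 + 15)*(-269) = -483*(-269) = 129927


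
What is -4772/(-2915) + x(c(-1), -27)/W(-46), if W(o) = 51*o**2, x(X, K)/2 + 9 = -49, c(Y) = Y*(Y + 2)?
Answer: 128659253/78643785 ≈ 1.6360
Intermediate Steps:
c(Y) = Y*(2 + Y)
x(X, K) = -116 (x(X, K) = -18 + 2*(-49) = -18 - 98 = -116)
-4772/(-2915) + x(c(-1), -27)/W(-46) = -4772/(-2915) - 116/(51*(-46)**2) = -4772*(-1/2915) - 116/(51*2116) = 4772/2915 - 116/107916 = 4772/2915 - 116*1/107916 = 4772/2915 - 29/26979 = 128659253/78643785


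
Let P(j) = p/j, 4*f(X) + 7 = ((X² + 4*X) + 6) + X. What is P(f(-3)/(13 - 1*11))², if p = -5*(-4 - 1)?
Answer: 40000/49 ≈ 816.33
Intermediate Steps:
p = 25 (p = -5*(-5) = 25)
f(X) = -¼ + X²/4 + 5*X/4 (f(X) = -7/4 + (((X² + 4*X) + 6) + X)/4 = -7/4 + ((6 + X² + 4*X) + X)/4 = -7/4 + (6 + X² + 5*X)/4 = -7/4 + (3/2 + X²/4 + 5*X/4) = -¼ + X²/4 + 5*X/4)
P(j) = 25/j
P(f(-3)/(13 - 1*11))² = (25/(((-¼ + (¼)*(-3)² + (5/4)*(-3))/(13 - 1*11))))² = (25/(((-¼ + (¼)*9 - 15/4)/(13 - 11))))² = (25/(((-¼ + 9/4 - 15/4)/2)))² = (25/((-7/4*½)))² = (25/(-7/8))² = (25*(-8/7))² = (-200/7)² = 40000/49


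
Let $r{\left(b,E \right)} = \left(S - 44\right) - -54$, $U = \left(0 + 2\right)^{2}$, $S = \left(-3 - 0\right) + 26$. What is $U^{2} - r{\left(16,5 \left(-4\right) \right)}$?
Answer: $-17$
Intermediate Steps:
$S = 23$ ($S = \left(-3 + 0\right) + 26 = -3 + 26 = 23$)
$U = 4$ ($U = 2^{2} = 4$)
$r{\left(b,E \right)} = 33$ ($r{\left(b,E \right)} = \left(23 - 44\right) - -54 = \left(23 - 44\right) + 54 = -21 + 54 = 33$)
$U^{2} - r{\left(16,5 \left(-4\right) \right)} = 4^{2} - 33 = 16 - 33 = -17$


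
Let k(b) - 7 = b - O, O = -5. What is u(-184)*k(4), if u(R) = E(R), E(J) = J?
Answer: -2944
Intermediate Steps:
k(b) = 12 + b (k(b) = 7 + (b - 1*(-5)) = 7 + (b + 5) = 7 + (5 + b) = 12 + b)
u(R) = R
u(-184)*k(4) = -184*(12 + 4) = -184*16 = -2944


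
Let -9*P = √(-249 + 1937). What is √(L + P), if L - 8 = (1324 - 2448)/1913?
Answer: √(244137060 - 7319138*√422)/5739 ≈ 1.6874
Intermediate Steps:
P = -2*√422/9 (P = -√(-249 + 1937)/9 = -2*√422/9 ≈ -4.5650)
L = 14180/1913 (L = 8 + (1324 - 2448)/1913 = 8 - 1124*1/1913 = 8 - 1124/1913 = 14180/1913 ≈ 7.4124)
√(L + P) = √(14180/1913 - 2*√422/9)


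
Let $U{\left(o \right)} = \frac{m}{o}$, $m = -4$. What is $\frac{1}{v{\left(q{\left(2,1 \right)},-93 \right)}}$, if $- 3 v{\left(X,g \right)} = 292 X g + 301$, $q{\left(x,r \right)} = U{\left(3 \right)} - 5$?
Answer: $- \frac{3}{172289} \approx -1.7413 \cdot 10^{-5}$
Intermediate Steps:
$U{\left(o \right)} = - \frac{4}{o}$
$q{\left(x,r \right)} = - \frac{19}{3}$ ($q{\left(x,r \right)} = - \frac{4}{3} - 5 = - \frac{19}{3}$)
$v{\left(X,g \right)} = - \frac{301}{3} - \frac{292 X g}{3}$ ($v{\left(X,g \right)} = - \frac{292 X g + 301}{3} = - \frac{301 + 292 X g}{3} = - \frac{301}{3} - \frac{292 X g}{3}$)
$\frac{1}{v{\left(q{\left(2,1 \right)},-93 \right)}} = \frac{1}{- \frac{301}{3} - \left(- \frac{5548}{9}\right) \left(-93\right)} = \frac{1}{- \frac{301}{3} - \frac{171988}{3}} = \frac{1}{- \frac{172289}{3}} = - \frac{3}{172289}$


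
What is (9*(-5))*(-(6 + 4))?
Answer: 450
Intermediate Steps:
(9*(-5))*(-(6 + 4)) = -(-45)*10 = -45*(-10) = 450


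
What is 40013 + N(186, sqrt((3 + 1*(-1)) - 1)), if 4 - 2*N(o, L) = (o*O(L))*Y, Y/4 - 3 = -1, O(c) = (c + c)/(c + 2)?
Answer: 39519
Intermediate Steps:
O(c) = 2*c/(2 + c) (O(c) = (2*c)/(2 + c) = 2*c/(2 + c))
Y = 8 (Y = 12 + 4*(-1) = 12 - 4 = 8)
N(o, L) = 2 - 8*L*o/(2 + L) (N(o, L) = 2 - o*(2*L/(2 + L))*8/2 = 2 - 2*L*o/(2 + L)*8/2 = 2 - 8*L*o/(2 + L))
40013 + N(186, sqrt((3 + 1*(-1)) - 1)) = 40013 + 2*(2 + sqrt((3 + 1*(-1)) - 1) - 4*sqrt((3 + 1*(-1)) - 1)*186)/(2 + sqrt((3 + 1*(-1)) - 1)) = 40013 + 2*(2 + sqrt((3 - 1) - 1) - 4*sqrt((3 - 1) - 1)*186)/(2 + sqrt((3 - 1) - 1)) = 40013 + 2*(2 + sqrt(2 - 1) - 4*sqrt(2 - 1)*186)/(2 + sqrt(2 - 1)) = 40013 + 2*(2 + sqrt(1) - 4*sqrt(1)*186)/(2 + sqrt(1)) = 40013 + 2*(2 + 1 - 4*1*186)/(2 + 1) = 40013 + 2*(2 + 1 - 744)/3 = 40013 + 2*(1/3)*(-741) = 40013 - 494 = 39519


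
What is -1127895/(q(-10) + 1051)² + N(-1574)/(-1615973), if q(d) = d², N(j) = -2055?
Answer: -1819925400780/2140842646373 ≈ -0.85010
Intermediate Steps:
-1127895/(q(-10) + 1051)² + N(-1574)/(-1615973) = -1127895/((-10)² + 1051)² - 2055/(-1615973) = -1127895/(100 + 1051)² - 2055*(-1/1615973) = -1127895/(1151²) + 2055/1615973 = -1127895/1324801 + 2055/1615973 = -1819925400780/2140842646373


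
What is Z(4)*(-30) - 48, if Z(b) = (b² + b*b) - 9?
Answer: -738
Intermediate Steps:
Z(b) = -9 + 2*b² (Z(b) = (b² + b²) - 9 = 2*b² - 9 = -9 + 2*b²)
Z(4)*(-30) - 48 = (-9 + 2*4²)*(-30) - 48 = (-9 + 2*16)*(-30) - 48 = (-9 + 32)*(-30) - 48 = 23*(-30) - 48 = -690 - 48 = -738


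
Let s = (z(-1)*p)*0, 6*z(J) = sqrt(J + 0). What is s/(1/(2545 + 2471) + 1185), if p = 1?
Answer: 0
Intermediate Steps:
z(J) = sqrt(J)/6 (z(J) = sqrt(J + 0)/6 = sqrt(J)/6)
s = 0 (s = ((sqrt(-1)/6)*1)*0 = ((I/6)*1)*0 = (I/6)*0 = 0)
s/(1/(2545 + 2471) + 1185) = 0/(1/(2545 + 2471) + 1185) = 0/(1/5016 + 1185) = 0/(5943961/5016) = (5016/5943961)*0 = 0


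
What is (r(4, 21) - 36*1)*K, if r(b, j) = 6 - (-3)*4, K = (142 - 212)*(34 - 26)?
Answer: 10080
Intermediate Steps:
K = -560 (K = -70*8 = -560)
r(b, j) = 18 (r(b, j) = 6 - 1*(-12) = 6 + 12 = 18)
(r(4, 21) - 36*1)*K = (18 - 36*1)*(-560) = (18 - 36)*(-560) = -18*(-560) = 10080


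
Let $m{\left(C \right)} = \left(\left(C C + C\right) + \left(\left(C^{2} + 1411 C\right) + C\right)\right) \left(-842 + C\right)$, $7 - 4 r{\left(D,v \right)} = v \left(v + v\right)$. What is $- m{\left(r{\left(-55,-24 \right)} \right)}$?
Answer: $- \frac{8686374185}{32} \approx -2.7145 \cdot 10^{8}$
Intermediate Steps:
$r{\left(D,v \right)} = \frac{7}{4} - \frac{v^{2}}{2}$ ($r{\left(D,v \right)} = \frac{7}{4} - \frac{v \left(v + v\right)}{4} = \frac{7}{4} - \frac{v 2 v}{4} = \frac{7}{4} - \frac{2 v^{2}}{4} = \frac{7}{4} - \frac{v^{2}}{2}$)
$m{\left(C \right)} = \left(-842 + C\right) \left(2 C^{2} + 1413 C\right)$ ($m{\left(C \right)} = \left(\left(C^{2} + C\right) + \left(C^{2} + 1412 C\right)\right) \left(-842 + C\right) = \left(\left(C + C^{2}\right) + \left(C^{2} + 1412 C\right)\right) \left(-842 + C\right) = \left(2 C^{2} + 1413 C\right) \left(-842 + C\right) = \left(-842 + C\right) \left(2 C^{2} + 1413 C\right)$)
$- m{\left(r{\left(-55,-24 \right)} \right)} = - \left(\frac{7}{4} - \frac{\left(-24\right)^{2}}{2}\right) \left(-1189746 - 271 \left(\frac{7}{4} - \frac{\left(-24\right)^{2}}{2}\right) + 2 \left(\frac{7}{4} - \frac{\left(-24\right)^{2}}{2}\right)^{2}\right) = - \left(\frac{7}{4} - 288\right) \left(-1189746 - 271 \left(\frac{7}{4} - 288\right) + 2 \left(\frac{7}{4} - 288\right)^{2}\right) = - \frac{\left(-1145\right) \left(-1189746 - - \frac{310295}{4} + 2 \left(- \frac{1145}{4}\right)^{2}\right)}{4} = - \frac{\left(-1145\right) \left(-1189746 + \frac{310295}{4} + 2 \cdot \frac{1311025}{16}\right)}{4} = - \frac{\left(-1145\right) \left(-1189746 + \frac{310295}{4} + \frac{1311025}{8}\right)}{4} = - \frac{\left(-1145\right) \left(-7586353\right)}{4 \cdot 8} = \left(-1\right) \frac{8686374185}{32} = - \frac{8686374185}{32}$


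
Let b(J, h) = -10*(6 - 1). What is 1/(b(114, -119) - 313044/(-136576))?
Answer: -34144/1628939 ≈ -0.020961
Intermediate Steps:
b(J, h) = -50 (b(J, h) = -10*5 = -50)
1/(b(114, -119) - 313044/(-136576)) = 1/(-50 - 313044/(-136576)) = 1/(-50 - 313044*(-1/136576)) = 1/(-50 + 78261/34144) = 1/(-1628939/34144) = -34144/1628939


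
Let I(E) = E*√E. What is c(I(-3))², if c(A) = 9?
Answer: 81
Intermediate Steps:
I(E) = E^(3/2)
c(I(-3))² = 9² = 81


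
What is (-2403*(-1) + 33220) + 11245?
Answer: 46868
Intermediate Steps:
(-2403*(-1) + 33220) + 11245 = (2403 + 33220) + 11245 = 35623 + 11245 = 46868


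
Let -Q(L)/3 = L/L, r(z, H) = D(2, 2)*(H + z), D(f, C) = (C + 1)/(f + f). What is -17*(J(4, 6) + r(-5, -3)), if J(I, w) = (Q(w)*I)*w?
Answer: 1326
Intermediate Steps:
D(f, C) = (1 + C)/(2*f) (D(f, C) = (1 + C)/((2*f)) = (1 + C)*(1/(2*f)) = (1 + C)/(2*f))
r(z, H) = 3*H/4 + 3*z/4 (r(z, H) = ((½)*(1 + 2)/2)*(H + z) = ((½)*(½)*3)*(H + z) = 3*(H + z)/4 = 3*H/4 + 3*z/4)
Q(L) = -3 (Q(L) = -3*L/L = -3*1 = -3)
J(I, w) = -3*I*w (J(I, w) = (-3*I)*w = -3*I*w)
-17*(J(4, 6) + r(-5, -3)) = -17*(-3*4*6 + ((¾)*(-3) + (¾)*(-5))) = -17*(-72 + (-9/4 - 15/4)) = -17*(-72 - 6) = -17*(-78) = 1326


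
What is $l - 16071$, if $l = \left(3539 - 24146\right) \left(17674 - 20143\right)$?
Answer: $50862612$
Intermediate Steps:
$l = 50878683$ ($l = \left(-20607\right) \left(-2469\right) = 50878683$)
$l - 16071 = 50878683 - 16071 = 50862612$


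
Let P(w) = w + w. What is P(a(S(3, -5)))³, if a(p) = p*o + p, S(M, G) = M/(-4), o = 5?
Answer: -729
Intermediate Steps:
S(M, G) = -M/4 (S(M, G) = M*(-¼) = -M/4)
a(p) = 6*p (a(p) = p*5 + p = 5*p + p = 6*p)
P(w) = 2*w
P(a(S(3, -5)))³ = (2*(6*(-¼*3)))³ = (2*(6*(-¾)))³ = (2*(-9/2))³ = (-9)³ = -729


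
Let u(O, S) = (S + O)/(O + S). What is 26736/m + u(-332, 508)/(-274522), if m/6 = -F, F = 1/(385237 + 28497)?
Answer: -506108403419489/274522 ≈ -1.8436e+9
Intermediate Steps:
F = 1/413734 ≈ 2.4170e-6
u(O, S) = 1 (u(O, S) = (O + S)/(O + S) = 1)
m = -3/206867 (m = 6*(-1*1/413734) = 6*(-1/413734) = -3/206867 ≈ -1.4502e-5)
26736/m + u(-332, 508)/(-274522) = 26736/(-3/206867) + 1/(-274522) = 26736*(-206867/3) + 1*(-1/274522) = -1843598704 - 1/274522 = -506108403419489/274522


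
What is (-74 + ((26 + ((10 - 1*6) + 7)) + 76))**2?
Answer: 1521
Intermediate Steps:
(-74 + ((26 + ((10 - 1*6) + 7)) + 76))**2 = (-74 + ((26 + ((10 - 6) + 7)) + 76))**2 = (-74 + ((26 + (4 + 7)) + 76))**2 = (-74 + ((26 + 11) + 76))**2 = (-74 + (37 + 76))**2 = (-74 + 113)**2 = 39**2 = 1521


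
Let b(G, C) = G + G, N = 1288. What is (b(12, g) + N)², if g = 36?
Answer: 1721344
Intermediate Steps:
b(G, C) = 2*G
(b(12, g) + N)² = (2*12 + 1288)² = (24 + 1288)² = 1312² = 1721344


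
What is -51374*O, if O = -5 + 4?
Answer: 51374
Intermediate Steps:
O = -1
-51374*O = -51374*(-1) = 51374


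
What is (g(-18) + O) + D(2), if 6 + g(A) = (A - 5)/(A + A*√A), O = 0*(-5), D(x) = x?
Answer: (-216*√2 + 49*I)/(18*(-I + 3*√2)) ≈ -3.9327 - 0.28532*I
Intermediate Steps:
O = 0
g(A) = -6 + (-5 + A)/(A + A^(3/2)) (g(A) = -6 + (A - 5)/(A + A*√A) = -6 + (-5 + A)/(A + A^(3/2)))
(g(-18) + O) + D(2) = ((-5 - (-324)*I*√2 - 5*(-18))/(-18 + (-18)^(3/2)) + 0) + 2 = ((-5 - (-324)*I*√2 + 90)/(-18 - 54*I*√2) + 0) + 2 = ((-5 + 324*I*√2 + 90)/(-18 - 54*I*√2) + 0) + 2 = ((85 + 324*I*√2)/(-18 - 54*I*√2) + 0) + 2 = (85 + 324*I*√2)/(-18 - 54*I*√2) + 2 = 2 + (85 + 324*I*√2)/(-18 - 54*I*√2)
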